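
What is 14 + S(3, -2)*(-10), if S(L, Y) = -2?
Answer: 34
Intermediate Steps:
14 + S(3, -2)*(-10) = 14 - 2*(-10) = 14 + 20 = 34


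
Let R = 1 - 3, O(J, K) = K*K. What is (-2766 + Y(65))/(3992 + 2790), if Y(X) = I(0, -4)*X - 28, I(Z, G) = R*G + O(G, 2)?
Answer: -1007/3391 ≈ -0.29696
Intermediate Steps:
O(J, K) = K²
R = -2
I(Z, G) = 4 - 2*G (I(Z, G) = -2*G + 2² = -2*G + 4 = 4 - 2*G)
Y(X) = -28 + 12*X (Y(X) = (4 - 2*(-4))*X - 28 = (4 + 8)*X - 28 = 12*X - 28 = -28 + 12*X)
(-2766 + Y(65))/(3992 + 2790) = (-2766 + (-28 + 12*65))/(3992 + 2790) = (-2766 + (-28 + 780))/6782 = (-2766 + 752)*(1/6782) = -2014*1/6782 = -1007/3391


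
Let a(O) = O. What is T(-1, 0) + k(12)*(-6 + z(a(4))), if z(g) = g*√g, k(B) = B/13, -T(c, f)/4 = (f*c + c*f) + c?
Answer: 76/13 ≈ 5.8462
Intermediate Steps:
T(c, f) = -4*c - 8*c*f (T(c, f) = -4*((f*c + c*f) + c) = -4*((c*f + c*f) + c) = -4*(2*c*f + c) = -4*(c + 2*c*f) = -4*c - 8*c*f)
k(B) = B/13 (k(B) = B*(1/13) = B/13)
z(g) = g^(3/2)
T(-1, 0) + k(12)*(-6 + z(a(4))) = -4*(-1)*(1 + 2*0) + ((1/13)*12)*(-6 + 4^(3/2)) = -4*(-1)*(1 + 0) + 12*(-6 + 8)/13 = -4*(-1)*1 + (12/13)*2 = 4 + 24/13 = 76/13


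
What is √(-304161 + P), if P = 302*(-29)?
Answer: I*√312919 ≈ 559.39*I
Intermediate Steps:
P = -8758
√(-304161 + P) = √(-304161 - 8758) = √(-312919) = I*√312919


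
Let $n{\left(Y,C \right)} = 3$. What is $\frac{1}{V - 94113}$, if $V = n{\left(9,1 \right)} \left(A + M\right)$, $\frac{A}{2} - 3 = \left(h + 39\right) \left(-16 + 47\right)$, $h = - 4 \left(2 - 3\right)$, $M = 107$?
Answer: $- \frac{1}{85776} \approx -1.1658 \cdot 10^{-5}$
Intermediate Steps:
$h = 4$ ($h = \left(-4\right) \left(-1\right) = 4$)
$A = 2672$ ($A = 6 + 2 \left(4 + 39\right) \left(-16 + 47\right) = 6 + 2 \cdot 43 \cdot 31 = 6 + 2 \cdot 1333 = 6 + 2666 = 2672$)
$V = 8337$ ($V = 3 \left(2672 + 107\right) = 3 \cdot 2779 = 8337$)
$\frac{1}{V - 94113} = \frac{1}{8337 - 94113} = \frac{1}{-85776} = - \frac{1}{85776}$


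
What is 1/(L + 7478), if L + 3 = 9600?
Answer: 1/17075 ≈ 5.8565e-5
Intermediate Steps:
L = 9597 (L = -3 + 9600 = 9597)
1/(L + 7478) = 1/(9597 + 7478) = 1/17075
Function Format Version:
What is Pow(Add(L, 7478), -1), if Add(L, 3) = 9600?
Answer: Rational(1, 17075) ≈ 5.8565e-5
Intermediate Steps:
L = 9597 (L = Add(-3, 9600) = 9597)
Pow(Add(L, 7478), -1) = Pow(Add(9597, 7478), -1) = Pow(17075, -1) = Rational(1, 17075)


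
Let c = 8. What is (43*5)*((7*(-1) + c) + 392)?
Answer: 84495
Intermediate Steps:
(43*5)*((7*(-1) + c) + 392) = (43*5)*((7*(-1) + 8) + 392) = 215*((-7 + 8) + 392) = 215*(1 + 392) = 215*393 = 84495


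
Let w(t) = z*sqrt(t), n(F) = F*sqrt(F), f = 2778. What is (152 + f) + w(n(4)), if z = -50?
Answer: 2930 - 100*sqrt(2) ≈ 2788.6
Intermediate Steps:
n(F) = F**(3/2)
w(t) = -50*sqrt(t)
(152 + f) + w(n(4)) = (152 + 2778) - 50*2*sqrt(2) = 2930 - 100*sqrt(2)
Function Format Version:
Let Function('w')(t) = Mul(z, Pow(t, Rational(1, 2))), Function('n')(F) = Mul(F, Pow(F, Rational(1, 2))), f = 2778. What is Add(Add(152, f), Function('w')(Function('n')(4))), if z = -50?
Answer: Add(2930, Mul(-100, Pow(2, Rational(1, 2)))) ≈ 2788.6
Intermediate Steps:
Function('n')(F) = Pow(F, Rational(3, 2))
Function('w')(t) = Mul(-50, Pow(t, Rational(1, 2)))
Add(Add(152, f), Function('w')(Function('n')(4))) = Add(Add(152, 2778), Mul(-50, Pow(Pow(4, Rational(3, 2)), Rational(1, 2)))) = Add(2930, Mul(-50, Pow(8, Rational(1, 2)))) = Add(2930, Mul(-50, Mul(2, Pow(2, Rational(1, 2))))) = Add(2930, Mul(-100, Pow(2, Rational(1, 2))))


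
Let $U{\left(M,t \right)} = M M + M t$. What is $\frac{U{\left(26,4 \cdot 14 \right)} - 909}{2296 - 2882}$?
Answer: $- \frac{1223}{586} \approx -2.087$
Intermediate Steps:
$U{\left(M,t \right)} = M^{2} + M t$
$\frac{U{\left(26,4 \cdot 14 \right)} - 909}{2296 - 2882} = \frac{26 \left(26 + 4 \cdot 14\right) - 909}{2296 - 2882} = \frac{26 \left(26 + 56\right) - 909}{-586} = \left(26 \cdot 82 - 909\right) \left(- \frac{1}{586}\right) = \left(2132 - 909\right) \left(- \frac{1}{586}\right) = 1223 \left(- \frac{1}{586}\right) = - \frac{1223}{586}$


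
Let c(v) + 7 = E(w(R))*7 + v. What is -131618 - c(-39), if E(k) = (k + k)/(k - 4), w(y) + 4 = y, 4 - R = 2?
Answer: -394730/3 ≈ -1.3158e+5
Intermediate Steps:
R = 2 (R = 4 - 1*2 = 4 - 2 = 2)
w(y) = -4 + y
E(k) = 2*k/(-4 + k) (E(k) = (2*k)/(-4 + k) = 2*k/(-4 + k))
c(v) = -7/3 + v (c(v) = -7 + ((2*(-4 + 2)/(-4 + (-4 + 2)))*7 + v) = -7 + ((2*(-2)/(-4 - 2))*7 + v) = -7 + ((2*(-2)/(-6))*7 + v) = -7 + ((2*(-2)*(-1/6))*7 + v) = -7 + ((2/3)*7 + v) = -7 + (14/3 + v) = -7/3 + v)
-131618 - c(-39) = -131618 - (-7/3 - 39) = -131618 - 1*(-124/3) = -131618 + 124/3 = -394730/3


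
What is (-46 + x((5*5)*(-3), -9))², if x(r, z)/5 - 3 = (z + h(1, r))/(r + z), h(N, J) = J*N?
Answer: 676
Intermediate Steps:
x(r, z) = 20 (x(r, z) = 15 + 5*((z + r*1)/(r + z)) = 15 + 5*((z + r)/(r + z)) = 15 + 5*((r + z)/(r + z)) = 15 + 5*1 = 15 + 5 = 20)
(-46 + x((5*5)*(-3), -9))² = (-46 + 20)² = (-26)² = 676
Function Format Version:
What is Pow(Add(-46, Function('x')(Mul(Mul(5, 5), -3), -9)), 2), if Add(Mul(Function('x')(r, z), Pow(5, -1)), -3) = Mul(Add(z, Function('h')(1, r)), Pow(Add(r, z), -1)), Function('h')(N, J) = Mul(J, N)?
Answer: 676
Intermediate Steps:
Function('x')(r, z) = 20 (Function('x')(r, z) = Add(15, Mul(5, Mul(Add(z, Mul(r, 1)), Pow(Add(r, z), -1)))) = Add(15, Mul(5, Mul(Add(z, r), Pow(Add(r, z), -1)))) = Add(15, Mul(5, Mul(Add(r, z), Pow(Add(r, z), -1)))) = Add(15, Mul(5, 1)) = Add(15, 5) = 20)
Pow(Add(-46, Function('x')(Mul(Mul(5, 5), -3), -9)), 2) = Pow(Add(-46, 20), 2) = Pow(-26, 2) = 676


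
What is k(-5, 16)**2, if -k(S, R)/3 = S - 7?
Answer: 1296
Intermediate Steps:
k(S, R) = 21 - 3*S (k(S, R) = -3*(S - 7) = -3*(-7 + S) = 21 - 3*S)
k(-5, 16)**2 = (21 - 3*(-5))**2 = (21 + 15)**2 = 36**2 = 1296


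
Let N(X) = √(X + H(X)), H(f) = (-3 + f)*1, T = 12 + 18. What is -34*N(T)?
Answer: -34*√57 ≈ -256.69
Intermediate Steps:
T = 30
H(f) = -3 + f
N(X) = √(-3 + 2*X) (N(X) = √(X + (-3 + X)) = √(-3 + 2*X))
-34*N(T) = -34*√(-3 + 2*30) = -34*√(-3 + 60) = -34*√57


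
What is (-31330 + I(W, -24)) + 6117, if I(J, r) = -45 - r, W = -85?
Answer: -25234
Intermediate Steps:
(-31330 + I(W, -24)) + 6117 = (-31330 + (-45 - 1*(-24))) + 6117 = (-31330 + (-45 + 24)) + 6117 = (-31330 - 21) + 6117 = -31351 + 6117 = -25234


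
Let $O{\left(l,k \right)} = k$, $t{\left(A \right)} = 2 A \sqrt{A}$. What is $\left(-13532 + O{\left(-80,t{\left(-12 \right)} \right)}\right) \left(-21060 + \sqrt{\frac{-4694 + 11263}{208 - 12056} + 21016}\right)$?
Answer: $\frac{\left(3383 + 12 i \sqrt{3}\right) \left(124759440 - \sqrt{737511339038}\right)}{1481} \approx 2.8302 \cdot 10^{8} + 1.7388 \cdot 10^{6} i$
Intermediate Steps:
$t{\left(A \right)} = 2 A^{\frac{3}{2}}$
$\left(-13532 + O{\left(-80,t{\left(-12 \right)} \right)}\right) \left(-21060 + \sqrt{\frac{-4694 + 11263}{208 - 12056} + 21016}\right) = \left(-13532 + 2 \left(-12\right)^{\frac{3}{2}}\right) \left(-21060 + \sqrt{\frac{-4694 + 11263}{208 - 12056} + 21016}\right) = \left(-13532 + 2 \left(- 24 i \sqrt{3}\right)\right) \left(-21060 + \sqrt{\frac{6569}{-11848} + 21016}\right) = \left(-13532 - 48 i \sqrt{3}\right) \left(-21060 + \sqrt{6569 \left(- \frac{1}{11848}\right) + 21016}\right) = \left(-13532 - 48 i \sqrt{3}\right) \left(-21060 + \sqrt{- \frac{6569}{11848} + 21016}\right) = \left(-13532 - 48 i \sqrt{3}\right) \left(-21060 + \sqrt{\frac{248990999}{11848}}\right) = \left(-13532 - 48 i \sqrt{3}\right) \left(-21060 + \frac{\sqrt{737511339038}}{5924}\right) = \left(-21060 + \frac{\sqrt{737511339038}}{5924}\right) \left(-13532 - 48 i \sqrt{3}\right)$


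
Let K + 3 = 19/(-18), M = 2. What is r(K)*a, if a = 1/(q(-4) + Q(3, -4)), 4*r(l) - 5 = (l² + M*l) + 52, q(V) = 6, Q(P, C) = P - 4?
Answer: 21169/6480 ≈ 3.2668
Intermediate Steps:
Q(P, C) = -4 + P
K = -73/18 (K = -3 + 19/(-18) = -3 + 19*(-1/18) = -3 - 19/18 = -73/18 ≈ -4.0556)
r(l) = 57/4 + l/2 + l²/4 (r(l) = 5/4 + ((l² + 2*l) + 52)/4 = 5/4 + (52 + l² + 2*l)/4 = 5/4 + (13 + l/2 + l²/4) = 57/4 + l/2 + l²/4)
a = ⅕ (a = 1/(6 + (-4 + 3)) = 1/(6 - 1) = 1/5 = ⅕ ≈ 0.20000)
r(K)*a = (57/4 + (½)*(-73/18) + (-73/18)²/4)*(⅕) = (57/4 - 73/36 + (¼)*(5329/324))*(⅕) = (57/4 - 73/36 + 5329/1296)*(⅕) = (21169/1296)*(⅕) = 21169/6480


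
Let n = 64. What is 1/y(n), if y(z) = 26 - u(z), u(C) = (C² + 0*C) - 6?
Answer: -1/4064 ≈ -0.00024606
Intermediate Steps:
u(C) = -6 + C² (u(C) = (C² + 0) - 6 = C² - 6 = -6 + C²)
y(z) = 32 - z² (y(z) = 26 - (-6 + z²) = 26 + (6 - z²) = 32 - z²)
1/y(n) = 1/(32 - 1*64²) = 1/(32 - 1*4096) = 1/(32 - 4096) = 1/(-4064) = -1/4064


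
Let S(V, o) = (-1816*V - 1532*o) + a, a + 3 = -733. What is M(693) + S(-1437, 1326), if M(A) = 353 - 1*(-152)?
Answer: 577929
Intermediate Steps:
a = -736 (a = -3 - 733 = -736)
M(A) = 505 (M(A) = 353 + 152 = 505)
S(V, o) = -736 - 1816*V - 1532*o (S(V, o) = (-1816*V - 1532*o) - 736 = -736 - 1816*V - 1532*o)
M(693) + S(-1437, 1326) = 505 + (-736 - 1816*(-1437) - 1532*1326) = 505 + (-736 + 2609592 - 2031432) = 505 + 577424 = 577929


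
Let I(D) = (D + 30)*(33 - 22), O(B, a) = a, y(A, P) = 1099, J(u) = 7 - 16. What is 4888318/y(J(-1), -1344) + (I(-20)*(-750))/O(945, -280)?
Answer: 10424261/2198 ≈ 4742.6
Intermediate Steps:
J(u) = -9
I(D) = 330 + 11*D (I(D) = (30 + D)*11 = 330 + 11*D)
4888318/y(J(-1), -1344) + (I(-20)*(-750))/O(945, -280) = 4888318/1099 + ((330 + 11*(-20))*(-750))/(-280) = 4888318*(1/1099) + ((330 - 220)*(-750))*(-1/280) = 4888318/1099 + (110*(-750))*(-1/280) = 4888318/1099 - 82500*(-1/280) = 4888318/1099 + 4125/14 = 10424261/2198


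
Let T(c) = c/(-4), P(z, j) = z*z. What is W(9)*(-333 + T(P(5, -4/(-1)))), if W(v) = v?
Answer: -12213/4 ≈ -3053.3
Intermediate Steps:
P(z, j) = z**2
T(c) = -c/4 (T(c) = c*(-1/4) = -c/4)
W(9)*(-333 + T(P(5, -4/(-1)))) = 9*(-333 - 1/4*5**2) = 9*(-333 - 1/4*25) = 9*(-333 - 25/4) = 9*(-1357/4) = -12213/4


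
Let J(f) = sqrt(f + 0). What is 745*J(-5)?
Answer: 745*I*sqrt(5) ≈ 1665.9*I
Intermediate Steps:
J(f) = sqrt(f)
745*J(-5) = 745*sqrt(-5) = 745*(I*sqrt(5)) = 745*I*sqrt(5)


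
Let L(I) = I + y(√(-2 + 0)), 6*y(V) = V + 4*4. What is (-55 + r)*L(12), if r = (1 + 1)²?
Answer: -748 - 17*I*√2/2 ≈ -748.0 - 12.021*I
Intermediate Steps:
y(V) = 8/3 + V/6 (y(V) = (V + 4*4)/6 = (V + 16)/6 = (16 + V)/6 = 8/3 + V/6)
L(I) = 8/3 + I + I*√2/6 (L(I) = I + (8/3 + √(-2 + 0)/6) = I + (8/3 + √(-2)/6) = I + (8/3 + (I*√2)/6) = I + (8/3 + I*√2/6) = 8/3 + I + I*√2/6)
r = 4 (r = 2² = 4)
(-55 + r)*L(12) = (-55 + 4)*(8/3 + 12 + I*√2/6) = -51*(44/3 + I*√2/6) = -748 - 17*I*√2/2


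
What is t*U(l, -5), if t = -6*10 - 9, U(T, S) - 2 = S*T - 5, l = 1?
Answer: 552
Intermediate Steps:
U(T, S) = -3 + S*T (U(T, S) = 2 + (S*T - 5) = 2 + (-5 + S*T) = -3 + S*T)
t = -69 (t = -60 - 9 = -69)
t*U(l, -5) = -69*(-3 - 5*1) = -69*(-3 - 5) = -69*(-8) = 552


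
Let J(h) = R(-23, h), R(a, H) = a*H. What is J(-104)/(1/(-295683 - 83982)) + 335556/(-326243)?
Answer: -296280412574796/326243 ≈ -9.0816e+8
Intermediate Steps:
R(a, H) = H*a
J(h) = -23*h (J(h) = h*(-23) = -23*h)
J(-104)/(1/(-295683 - 83982)) + 335556/(-326243) = (-23*(-104))/(1/(-295683 - 83982)) + 335556/(-326243) = 2392/(1/(-379665)) + 335556*(-1/326243) = 2392/(-1/379665) - 335556/326243 = 2392*(-379665) - 335556/326243 = -908158680 - 335556/326243 = -296280412574796/326243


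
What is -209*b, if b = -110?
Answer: 22990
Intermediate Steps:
-209*b = -209*(-110) = 22990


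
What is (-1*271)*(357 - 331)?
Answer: -7046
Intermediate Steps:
(-1*271)*(357 - 331) = -271*26 = -7046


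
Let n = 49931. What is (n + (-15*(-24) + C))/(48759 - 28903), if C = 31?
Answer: 25161/9928 ≈ 2.5343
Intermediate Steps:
(n + (-15*(-24) + C))/(48759 - 28903) = (49931 + (-15*(-24) + 31))/(48759 - 28903) = (49931 + (360 + 31))/19856 = (49931 + 391)*(1/19856) = 50322*(1/19856) = 25161/9928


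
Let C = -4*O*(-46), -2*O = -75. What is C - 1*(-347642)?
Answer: 354542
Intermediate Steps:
O = 75/2 (O = -½*(-75) = 75/2 ≈ 37.500)
C = 6900 (C = -4*75/2*(-46) = -150*(-46) = 6900)
C - 1*(-347642) = 6900 - 1*(-347642) = 6900 + 347642 = 354542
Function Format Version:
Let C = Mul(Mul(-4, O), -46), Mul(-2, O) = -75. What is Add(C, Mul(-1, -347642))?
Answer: 354542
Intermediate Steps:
O = Rational(75, 2) (O = Mul(Rational(-1, 2), -75) = Rational(75, 2) ≈ 37.500)
C = 6900 (C = Mul(Mul(-4, Rational(75, 2)), -46) = Mul(-150, -46) = 6900)
Add(C, Mul(-1, -347642)) = Add(6900, Mul(-1, -347642)) = Add(6900, 347642) = 354542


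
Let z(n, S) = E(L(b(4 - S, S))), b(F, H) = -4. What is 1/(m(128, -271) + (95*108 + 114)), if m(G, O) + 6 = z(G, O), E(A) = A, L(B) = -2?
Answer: 1/10366 ≈ 9.6469e-5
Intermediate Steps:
z(n, S) = -2
m(G, O) = -8 (m(G, O) = -6 - 2 = -8)
1/(m(128, -271) + (95*108 + 114)) = 1/(-8 + (95*108 + 114)) = 1/(-8 + (10260 + 114)) = 1/(-8 + 10374) = 1/10366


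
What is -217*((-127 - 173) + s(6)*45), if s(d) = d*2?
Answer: -52080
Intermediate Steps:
s(d) = 2*d
-217*((-127 - 173) + s(6)*45) = -217*((-127 - 173) + (2*6)*45) = -217*(-300 + 12*45) = -217*(-300 + 540) = -217*240 = -52080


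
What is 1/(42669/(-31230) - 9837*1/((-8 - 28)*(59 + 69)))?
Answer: 888320/682659 ≈ 1.3013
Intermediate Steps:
1/(42669/(-31230) - 9837*1/((-8 - 28)*(59 + 69))) = 1/(42669*(-1/31230) - 9837/((-36*128))) = 1/(-4741/3470 - 9837/(-4608)) = 1/(-4741/3470 - 9837*(-1/4608)) = 1/(-4741/3470 + 1093/512) = 1/(682659/888320) = 888320/682659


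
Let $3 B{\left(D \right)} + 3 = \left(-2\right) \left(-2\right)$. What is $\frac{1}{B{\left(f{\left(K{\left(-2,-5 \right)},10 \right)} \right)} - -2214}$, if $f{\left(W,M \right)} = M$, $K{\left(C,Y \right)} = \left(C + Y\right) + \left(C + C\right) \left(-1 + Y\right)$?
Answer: $\frac{3}{6643} \approx 0.0004516$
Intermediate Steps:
$K{\left(C,Y \right)} = C + Y + 2 C \left(-1 + Y\right)$ ($K{\left(C,Y \right)} = \left(C + Y\right) + 2 C \left(-1 + Y\right) = C + Y + 2 C \left(-1 + Y\right)$)
$B{\left(D \right)} = \frac{1}{3}$ ($B{\left(D \right)} = -1 + \frac{\left(-2\right) \left(-2\right)}{3} = -1 + \frac{1}{3} \cdot 4 = -1 + \frac{4}{3} = \frac{1}{3}$)
$\frac{1}{B{\left(f{\left(K{\left(-2,-5 \right)},10 \right)} \right)} - -2214} = \frac{1}{\frac{1}{3} - -2214} = \frac{1}{\frac{1}{3} + 2214} = \frac{1}{\frac{6643}{3}} = \frac{3}{6643}$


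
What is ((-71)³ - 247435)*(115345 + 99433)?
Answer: -130015003188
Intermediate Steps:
((-71)³ - 247435)*(115345 + 99433) = (-357911 - 247435)*214778 = -605346*214778 = -130015003188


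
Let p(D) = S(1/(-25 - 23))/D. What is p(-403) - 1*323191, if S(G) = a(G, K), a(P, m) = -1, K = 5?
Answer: -130245972/403 ≈ -3.2319e+5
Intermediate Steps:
S(G) = -1
p(D) = -1/D
p(-403) - 1*323191 = -1/(-403) - 1*323191 = -1*(-1/403) - 323191 = 1/403 - 323191 = -130245972/403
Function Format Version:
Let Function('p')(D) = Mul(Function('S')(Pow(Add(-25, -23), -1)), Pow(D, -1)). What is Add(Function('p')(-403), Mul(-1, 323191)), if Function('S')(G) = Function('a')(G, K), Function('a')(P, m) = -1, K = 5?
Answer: Rational(-130245972, 403) ≈ -3.2319e+5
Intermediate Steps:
Function('S')(G) = -1
Function('p')(D) = Mul(-1, Pow(D, -1))
Add(Function('p')(-403), Mul(-1, 323191)) = Add(Mul(-1, Pow(-403, -1)), Mul(-1, 323191)) = Add(Mul(-1, Rational(-1, 403)), -323191) = Add(Rational(1, 403), -323191) = Rational(-130245972, 403)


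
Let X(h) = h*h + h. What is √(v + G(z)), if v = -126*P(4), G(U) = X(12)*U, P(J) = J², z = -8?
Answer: 8*I*√51 ≈ 57.131*I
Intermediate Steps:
X(h) = h + h² (X(h) = h² + h = h + h²)
G(U) = 156*U (G(U) = (12*(1 + 12))*U = (12*13)*U = 156*U)
v = -2016 (v = -126*4² = -126*16 = -2016)
√(v + G(z)) = √(-2016 + 156*(-8)) = √(-2016 - 1248) = √(-3264) = 8*I*√51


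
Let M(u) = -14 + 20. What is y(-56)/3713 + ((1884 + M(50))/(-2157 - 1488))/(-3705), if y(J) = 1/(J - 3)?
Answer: 2966903/21914367345 ≈ 0.00013539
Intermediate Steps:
M(u) = 6
y(J) = 1/(-3 + J)
y(-56)/3713 + ((1884 + M(50))/(-2157 - 1488))/(-3705) = 1/(-3 - 56*3713) + ((1884 + 6)/(-2157 - 1488))/(-3705) = (1/3713)/(-59) + (1890/(-3645))*(-1/3705) = -1/59*1/3713 + (1890*(-1/3645))*(-1/3705) = -1/219067 - 14/27*(-1/3705) = -1/219067 + 14/100035 = 2966903/21914367345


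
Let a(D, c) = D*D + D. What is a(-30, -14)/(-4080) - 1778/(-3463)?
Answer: 141381/470968 ≈ 0.30019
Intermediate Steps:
a(D, c) = D + D**2 (a(D, c) = D**2 + D = D + D**2)
a(-30, -14)/(-4080) - 1778/(-3463) = -30*(1 - 30)/(-4080) - 1778/(-3463) = -30*(-29)*(-1/4080) - 1778*(-1/3463) = 870*(-1/4080) + 1778/3463 = -29/136 + 1778/3463 = 141381/470968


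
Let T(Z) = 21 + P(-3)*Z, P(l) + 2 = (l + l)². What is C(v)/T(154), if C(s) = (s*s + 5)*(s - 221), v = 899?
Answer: 78280524/751 ≈ 1.0424e+5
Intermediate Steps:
C(s) = (-221 + s)*(5 + s²) (C(s) = (s² + 5)*(-221 + s) = (5 + s²)*(-221 + s) = (-221 + s)*(5 + s²))
P(l) = -2 + 4*l² (P(l) = -2 + (l + l)² = -2 + (2*l)² = -2 + 4*l²)
T(Z) = 21 + 34*Z (T(Z) = 21 + (-2 + 4*(-3)²)*Z = 21 + (-2 + 4*9)*Z = 21 + (-2 + 36)*Z = 21 + 34*Z)
C(v)/T(154) = (-1105 + 899³ - 221*899² + 5*899)/(21 + 34*154) = (-1105 + 726572699 - 221*808201 + 4495)/(21 + 5236) = (-1105 + 726572699 - 178612421 + 4495)/5257 = 547963668*(1/5257) = 78280524/751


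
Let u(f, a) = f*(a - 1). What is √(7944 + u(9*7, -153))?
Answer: I*√1758 ≈ 41.929*I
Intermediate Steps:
u(f, a) = f*(-1 + a)
√(7944 + u(9*7, -153)) = √(7944 + (9*7)*(-1 - 153)) = √(7944 + 63*(-154)) = √(7944 - 9702) = √(-1758) = I*√1758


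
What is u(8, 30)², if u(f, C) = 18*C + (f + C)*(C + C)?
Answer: 7952400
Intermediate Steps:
u(f, C) = 18*C + 2*C*(C + f) (u(f, C) = 18*C + (C + f)*(2*C) = 18*C + 2*C*(C + f))
u(8, 30)² = (2*30*(9 + 30 + 8))² = (2*30*47)² = 2820² = 7952400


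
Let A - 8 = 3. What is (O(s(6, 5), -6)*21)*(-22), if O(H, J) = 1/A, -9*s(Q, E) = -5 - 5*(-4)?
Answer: -42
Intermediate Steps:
A = 11 (A = 8 + 3 = 11)
s(Q, E) = -5/3 (s(Q, E) = -(-5 - 5*(-4))/9 = -(-5 + 20)/9 = -1/9*15 = -5/3)
O(H, J) = 1/11
(O(s(6, 5), -6)*21)*(-22) = ((1/11)*21)*(-22) = (21/11)*(-22) = -42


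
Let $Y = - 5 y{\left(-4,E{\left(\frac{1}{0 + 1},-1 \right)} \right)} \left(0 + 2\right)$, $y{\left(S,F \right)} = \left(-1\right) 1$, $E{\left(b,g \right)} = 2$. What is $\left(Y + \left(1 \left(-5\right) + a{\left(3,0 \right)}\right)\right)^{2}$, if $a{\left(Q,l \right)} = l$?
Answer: $25$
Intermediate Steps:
$y{\left(S,F \right)} = -1$
$Y = 10$ ($Y = \left(-5\right) \left(-1\right) \left(0 + 2\right) = 5 \cdot 2 = 10$)
$\left(Y + \left(1 \left(-5\right) + a{\left(3,0 \right)}\right)\right)^{2} = \left(10 + \left(1 \left(-5\right) + 0\right)\right)^{2} = \left(10 + \left(-5 + 0\right)\right)^{2} = \left(10 - 5\right)^{2} = 5^{2} = 25$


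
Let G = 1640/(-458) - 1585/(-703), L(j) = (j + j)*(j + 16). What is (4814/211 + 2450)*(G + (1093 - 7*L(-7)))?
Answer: 165783117604120/33968257 ≈ 4.8805e+6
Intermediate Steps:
L(j) = 2*j*(16 + j) (L(j) = (2*j)*(16 + j) = 2*j*(16 + j))
G = -213495/160987 (G = 1640*(-1/458) - 1585*(-1/703) = -820/229 + 1585/703 = -213495/160987 ≈ -1.3262)
(4814/211 + 2450)*(G + (1093 - 7*L(-7))) = (4814/211 + 2450)*(-213495/160987 + (1093 - 14*(-7)*(16 - 7))) = (4814*(1/211) + 2450)*(-213495/160987 + (1093 - 14*(-7)*9)) = (4814/211 + 2450)*(-213495/160987 + (1093 - 7*(-126))) = 521764*(-213495/160987 + (1093 + 882))/211 = 521764*(-213495/160987 + 1975)/211 = (521764/211)*(317735830/160987) = 165783117604120/33968257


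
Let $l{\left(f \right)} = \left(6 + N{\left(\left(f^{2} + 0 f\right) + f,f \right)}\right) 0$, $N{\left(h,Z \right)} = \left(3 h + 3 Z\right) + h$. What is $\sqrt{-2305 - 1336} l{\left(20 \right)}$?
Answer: $0$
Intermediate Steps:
$N{\left(h,Z \right)} = 3 Z + 4 h$ ($N{\left(h,Z \right)} = \left(3 Z + 3 h\right) + h = 3 Z + 4 h$)
$l{\left(f \right)} = 0$ ($l{\left(f \right)} = \left(6 + \left(3 f + 4 \left(\left(f^{2} + 0 f\right) + f\right)\right)\right) 0 = \left(6 + \left(3 f + 4 \left(\left(f^{2} + 0\right) + f\right)\right)\right) 0 = \left(6 + \left(3 f + 4 \left(f^{2} + f\right)\right)\right) 0 = \left(6 + \left(3 f + 4 \left(f + f^{2}\right)\right)\right) 0 = \left(6 + \left(3 f + \left(4 f + 4 f^{2}\right)\right)\right) 0 = \left(6 + \left(4 f^{2} + 7 f\right)\right) 0 = \left(6 + 4 f^{2} + 7 f\right) 0 = 0$)
$\sqrt{-2305 - 1336} l{\left(20 \right)} = \sqrt{-2305 - 1336} \cdot 0 = \sqrt{-3641} \cdot 0 = i \sqrt{3641} \cdot 0 = 0$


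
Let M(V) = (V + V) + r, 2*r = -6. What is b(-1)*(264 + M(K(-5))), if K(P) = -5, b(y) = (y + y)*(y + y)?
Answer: 1004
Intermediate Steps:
r = -3 (r = (½)*(-6) = -3)
b(y) = 4*y² (b(y) = (2*y)*(2*y) = 4*y²)
M(V) = -3 + 2*V (M(V) = (V + V) - 3 = 2*V - 3 = -3 + 2*V)
b(-1)*(264 + M(K(-5))) = (4*(-1)²)*(264 + (-3 + 2*(-5))) = (4*1)*(264 + (-3 - 10)) = 4*(264 - 13) = 4*251 = 1004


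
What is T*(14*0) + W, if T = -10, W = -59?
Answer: -59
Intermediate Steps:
T*(14*0) + W = -140*0 - 59 = -10*0 - 59 = 0 - 59 = -59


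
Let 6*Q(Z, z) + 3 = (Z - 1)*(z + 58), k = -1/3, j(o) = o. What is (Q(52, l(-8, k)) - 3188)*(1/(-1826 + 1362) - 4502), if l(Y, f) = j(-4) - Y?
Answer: 11119369067/928 ≈ 1.1982e+7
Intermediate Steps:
k = -1/3 (k = -1*1/3 = -1/3 ≈ -0.33333)
l(Y, f) = -4 - Y
Q(Z, z) = -1/2 + (-1 + Z)*(58 + z)/6 (Q(Z, z) = -1/2 + ((Z - 1)*(z + 58))/6 = -1/2 + ((-1 + Z)*(58 + z))/6 = -1/2 + (-1 + Z)*(58 + z)/6)
(Q(52, l(-8, k)) - 3188)*(1/(-1826 + 1362) - 4502) = ((-61/6 - (-4 - 1*(-8))/6 + (29/3)*52 + (1/6)*52*(-4 - 1*(-8))) - 3188)*(1/(-1826 + 1362) - 4502) = ((-61/6 - (-4 + 8)/6 + 1508/3 + (1/6)*52*(-4 + 8)) - 3188)*(1/(-464) - 4502) = ((-61/6 - 1/6*4 + 1508/3 + (1/6)*52*4) - 3188)*(-1/464 - 4502) = ((-61/6 - 2/3 + 1508/3 + 104/3) - 3188)*(-2088929/464) = (1053/2 - 3188)*(-2088929/464) = -5323/2*(-2088929/464) = 11119369067/928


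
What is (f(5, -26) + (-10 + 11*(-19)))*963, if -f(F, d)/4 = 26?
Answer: -311049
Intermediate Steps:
f(F, d) = -104 (f(F, d) = -4*26 = -104)
(f(5, -26) + (-10 + 11*(-19)))*963 = (-104 + (-10 + 11*(-19)))*963 = (-104 + (-10 - 209))*963 = (-104 - 219)*963 = -323*963 = -311049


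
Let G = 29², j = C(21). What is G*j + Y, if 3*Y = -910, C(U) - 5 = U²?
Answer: 1124348/3 ≈ 3.7478e+5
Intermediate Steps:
C(U) = 5 + U²
j = 446 (j = 5 + 21² = 5 + 441 = 446)
G = 841
Y = -910/3 (Y = (⅓)*(-910) = -910/3 ≈ -303.33)
G*j + Y = 841*446 - 910/3 = 375086 - 910/3 = 1124348/3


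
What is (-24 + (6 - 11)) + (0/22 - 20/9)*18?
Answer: -69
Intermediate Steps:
(-24 + (6 - 11)) + (0/22 - 20/9)*18 = (-24 - 5) + (0*(1/22) - 20*⅑)*18 = -29 + (0 - 20/9)*18 = -29 - 20/9*18 = -29 - 40 = -69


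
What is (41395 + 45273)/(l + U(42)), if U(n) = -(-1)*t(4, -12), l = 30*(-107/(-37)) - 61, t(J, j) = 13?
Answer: 1603358/717 ≈ 2236.2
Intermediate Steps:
l = 953/37 (l = 30*(-107*(-1/37)) - 61 = 30*(107/37) - 61 = 3210/37 - 61 = 953/37 ≈ 25.757)
U(n) = 13 (U(n) = -(-1)*13 = -1*(-13) = 13)
(41395 + 45273)/(l + U(42)) = (41395 + 45273)/(953/37 + 13) = 86668/(1434/37) = 86668*(37/1434) = 1603358/717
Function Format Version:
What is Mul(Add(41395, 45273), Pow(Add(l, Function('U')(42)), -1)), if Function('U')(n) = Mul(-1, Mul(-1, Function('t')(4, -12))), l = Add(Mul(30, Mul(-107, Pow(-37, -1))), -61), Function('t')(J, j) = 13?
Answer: Rational(1603358, 717) ≈ 2236.2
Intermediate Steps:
l = Rational(953, 37) (l = Add(Mul(30, Mul(-107, Rational(-1, 37))), -61) = Add(Mul(30, Rational(107, 37)), -61) = Add(Rational(3210, 37), -61) = Rational(953, 37) ≈ 25.757)
Function('U')(n) = 13 (Function('U')(n) = Mul(-1, Mul(-1, 13)) = Mul(-1, -13) = 13)
Mul(Add(41395, 45273), Pow(Add(l, Function('U')(42)), -1)) = Mul(Add(41395, 45273), Pow(Add(Rational(953, 37), 13), -1)) = Mul(86668, Pow(Rational(1434, 37), -1)) = Mul(86668, Rational(37, 1434)) = Rational(1603358, 717)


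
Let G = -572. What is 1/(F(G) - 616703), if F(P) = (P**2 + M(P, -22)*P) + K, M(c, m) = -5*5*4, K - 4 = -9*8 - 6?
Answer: -1/232393 ≈ -4.3031e-6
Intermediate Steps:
K = -74 (K = 4 + (-9*8 - 6) = 4 + (-72 - 6) = 4 - 78 = -74)
M(c, m) = -100 (M(c, m) = -25*4 = -100)
F(P) = -74 + P**2 - 100*P (F(P) = (P**2 - 100*P) - 74 = -74 + P**2 - 100*P)
1/(F(G) - 616703) = 1/((-74 + (-572)**2 - 100*(-572)) - 616703) = 1/((-74 + 327184 + 57200) - 616703) = 1/(384310 - 616703) = 1/(-232393) = -1/232393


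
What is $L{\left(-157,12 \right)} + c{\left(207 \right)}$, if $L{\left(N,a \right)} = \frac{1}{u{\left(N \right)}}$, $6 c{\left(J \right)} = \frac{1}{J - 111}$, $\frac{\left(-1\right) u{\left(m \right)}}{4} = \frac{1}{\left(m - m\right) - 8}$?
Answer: $\frac{1153}{576} \approx 2.0017$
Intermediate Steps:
$u{\left(m \right)} = \frac{1}{2}$ ($u{\left(m \right)} = - \frac{4}{\left(m - m\right) - 8} = - \frac{4}{0 - 8} = - \frac{4}{-8} = \left(-4\right) \left(- \frac{1}{8}\right) = \frac{1}{2}$)
$c{\left(J \right)} = \frac{1}{6 \left(-111 + J\right)}$ ($c{\left(J \right)} = \frac{1}{6 \left(J - 111\right)} = \frac{1}{6 \left(-111 + J\right)}$)
$L{\left(N,a \right)} = 2$ ($L{\left(N,a \right)} = \frac{1}{\frac{1}{2}} = 2$)
$L{\left(-157,12 \right)} + c{\left(207 \right)} = 2 + \frac{1}{6 \left(-111 + 207\right)} = 2 + \frac{1}{6 \cdot 96} = 2 + \frac{1}{6} \cdot \frac{1}{96} = 2 + \frac{1}{576} = \frac{1153}{576}$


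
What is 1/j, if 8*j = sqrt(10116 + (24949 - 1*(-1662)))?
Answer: 8*sqrt(36727)/36727 ≈ 0.041744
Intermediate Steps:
j = sqrt(36727)/8 (j = sqrt(10116 + (24949 - 1*(-1662)))/8 = sqrt(10116 + (24949 + 1662))/8 = sqrt(10116 + 26611)/8 = sqrt(36727)/8 ≈ 23.955)
1/j = 1/(sqrt(36727)/8) = 8*sqrt(36727)/36727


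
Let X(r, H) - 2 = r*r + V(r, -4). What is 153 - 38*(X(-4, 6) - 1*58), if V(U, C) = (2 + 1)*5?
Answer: 1103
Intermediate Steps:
V(U, C) = 15 (V(U, C) = 3*5 = 15)
X(r, H) = 17 + r² (X(r, H) = 2 + (r*r + 15) = 2 + (r² + 15) = 2 + (15 + r²) = 17 + r²)
153 - 38*(X(-4, 6) - 1*58) = 153 - 38*((17 + (-4)²) - 1*58) = 153 - 38*((17 + 16) - 58) = 153 - 38*(33 - 58) = 153 - 38*(-25) = 153 + 950 = 1103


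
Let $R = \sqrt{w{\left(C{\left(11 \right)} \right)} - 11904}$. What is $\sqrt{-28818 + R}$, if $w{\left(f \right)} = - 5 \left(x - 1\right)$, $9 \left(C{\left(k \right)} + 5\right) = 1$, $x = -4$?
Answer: $\sqrt{-28818 + i \sqrt{11879}} \approx 0.321 + 169.76 i$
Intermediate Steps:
$C{\left(k \right)} = - \frac{44}{9}$ ($C{\left(k \right)} = -5 + \frac{1}{9} \cdot 1 = -5 + \frac{1}{9} = - \frac{44}{9}$)
$w{\left(f \right)} = 25$ ($w{\left(f \right)} = - 5 \left(-4 - 1\right) = \left(-5\right) \left(-5\right) = 25$)
$R = i \sqrt{11879}$ ($R = \sqrt{25 - 11904} = \sqrt{-11879} = i \sqrt{11879} \approx 108.99 i$)
$\sqrt{-28818 + R} = \sqrt{-28818 + i \sqrt{11879}}$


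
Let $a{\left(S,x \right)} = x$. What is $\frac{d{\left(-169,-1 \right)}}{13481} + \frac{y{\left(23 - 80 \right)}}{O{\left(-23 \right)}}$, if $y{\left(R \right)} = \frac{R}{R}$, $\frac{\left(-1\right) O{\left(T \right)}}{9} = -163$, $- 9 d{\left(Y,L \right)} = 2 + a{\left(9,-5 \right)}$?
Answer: $\frac{13970}{19776627} \approx 0.00070639$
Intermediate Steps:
$d{\left(Y,L \right)} = \frac{1}{3}$ ($d{\left(Y,L \right)} = - \frac{2 - 5}{9} = \left(- \frac{1}{9}\right) \left(-3\right) = \frac{1}{3}$)
$O{\left(T \right)} = 1467$ ($O{\left(T \right)} = \left(-9\right) \left(-163\right) = 1467$)
$y{\left(R \right)} = 1$
$\frac{d{\left(-169,-1 \right)}}{13481} + \frac{y{\left(23 - 80 \right)}}{O{\left(-23 \right)}} = \frac{1}{3 \cdot 13481} + 1 \cdot \frac{1}{1467} = \frac{1}{3} \cdot \frac{1}{13481} + 1 \cdot \frac{1}{1467} = \frac{1}{40443} + \frac{1}{1467} = \frac{13970}{19776627}$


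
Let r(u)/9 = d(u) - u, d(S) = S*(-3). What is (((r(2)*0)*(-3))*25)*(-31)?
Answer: 0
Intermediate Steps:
d(S) = -3*S
r(u) = -36*u (r(u) = 9*(-3*u - u) = 9*(-4*u) = -36*u)
(((r(2)*0)*(-3))*25)*(-31) = (((-36*2*0)*(-3))*25)*(-31) = ((-72*0*(-3))*25)*(-31) = ((0*(-3))*25)*(-31) = (0*25)*(-31) = 0*(-31) = 0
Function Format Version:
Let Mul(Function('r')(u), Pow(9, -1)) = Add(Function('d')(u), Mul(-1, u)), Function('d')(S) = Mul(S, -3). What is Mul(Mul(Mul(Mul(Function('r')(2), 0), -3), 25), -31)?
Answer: 0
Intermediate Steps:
Function('d')(S) = Mul(-3, S)
Function('r')(u) = Mul(-36, u) (Function('r')(u) = Mul(9, Add(Mul(-3, u), Mul(-1, u))) = Mul(9, Mul(-4, u)) = Mul(-36, u))
Mul(Mul(Mul(Mul(Function('r')(2), 0), -3), 25), -31) = Mul(Mul(Mul(Mul(Mul(-36, 2), 0), -3), 25), -31) = Mul(Mul(Mul(Mul(-72, 0), -3), 25), -31) = Mul(Mul(Mul(0, -3), 25), -31) = Mul(Mul(0, 25), -31) = Mul(0, -31) = 0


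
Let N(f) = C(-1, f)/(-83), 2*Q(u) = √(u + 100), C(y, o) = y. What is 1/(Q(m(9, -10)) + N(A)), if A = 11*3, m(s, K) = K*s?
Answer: -166/34443 + 6889*√10/34443 ≈ 0.62767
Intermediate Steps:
Q(u) = √(100 + u)/2 (Q(u) = √(u + 100)/2 = √(100 + u)/2)
A = 33
N(f) = 1/83 (N(f) = -1/(-83) = -1*(-1/83) = 1/83)
1/(Q(m(9, -10)) + N(A)) = 1/(√(100 - 10*9)/2 + 1/83) = 1/(√(100 - 90)/2 + 1/83) = 1/(√10/2 + 1/83) = 1/(1/83 + √10/2)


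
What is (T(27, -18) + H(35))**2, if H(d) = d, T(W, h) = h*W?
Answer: 203401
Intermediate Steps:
T(W, h) = W*h
(T(27, -18) + H(35))**2 = (27*(-18) + 35)**2 = (-486 + 35)**2 = (-451)**2 = 203401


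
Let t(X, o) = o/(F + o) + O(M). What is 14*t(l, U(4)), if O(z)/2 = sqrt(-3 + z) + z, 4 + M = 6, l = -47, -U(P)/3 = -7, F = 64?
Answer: 5054/85 + 28*I ≈ 59.459 + 28.0*I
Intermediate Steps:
U(P) = 21 (U(P) = -3*(-7) = 21)
M = 2 (M = -4 + 6 = 2)
O(z) = 2*z + 2*sqrt(-3 + z) (O(z) = 2*(sqrt(-3 + z) + z) = 2*(z + sqrt(-3 + z)) = 2*z + 2*sqrt(-3 + z))
t(X, o) = 4 + 2*I + o/(64 + o) (t(X, o) = o/(64 + o) + (2*2 + 2*sqrt(-3 + 2)) = o/(64 + o) + (4 + 2*sqrt(-1)) = o/(64 + o) + (4 + 2*I) = 4 + 2*I + o/(64 + o))
14*t(l, U(4)) = 14*((256 + 128*I + 21*(5 + 2*I))/(64 + 21)) = 14*((256 + 128*I + (105 + 42*I))/85) = 14*((361 + 170*I)/85) = 14*(361/85 + 2*I) = 5054/85 + 28*I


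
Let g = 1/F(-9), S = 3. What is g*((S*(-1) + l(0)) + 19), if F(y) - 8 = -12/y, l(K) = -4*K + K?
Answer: 12/7 ≈ 1.7143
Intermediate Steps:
l(K) = -3*K
F(y) = 8 - 12/y
g = 3/28 (g = 1/(8 - 12/(-9)) = 1/(8 - 12*(-⅑)) = 1/(8 + 4/3) = 1/(28/3) = 3/28 ≈ 0.10714)
g*((S*(-1) + l(0)) + 19) = 3*((3*(-1) - 3*0) + 19)/28 = 3*((-3 + 0) + 19)/28 = 3*(-3 + 19)/28 = (3/28)*16 = 12/7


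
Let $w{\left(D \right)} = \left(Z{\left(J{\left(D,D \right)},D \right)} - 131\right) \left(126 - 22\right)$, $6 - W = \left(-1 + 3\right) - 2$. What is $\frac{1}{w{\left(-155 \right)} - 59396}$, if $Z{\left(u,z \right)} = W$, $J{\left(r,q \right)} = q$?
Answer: $- \frac{1}{72396} \approx -1.3813 \cdot 10^{-5}$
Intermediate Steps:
$W = 6$ ($W = 6 - \left(\left(-1 + 3\right) - 2\right) = 6 - \left(2 - 2\right) = 6 - 0 = 6 + 0 = 6$)
$Z{\left(u,z \right)} = 6$
$w{\left(D \right)} = -13000$ ($w{\left(D \right)} = \left(6 - 131\right) \left(126 - 22\right) = \left(-125\right) 104 = -13000$)
$\frac{1}{w{\left(-155 \right)} - 59396} = \frac{1}{-13000 - 59396} = \frac{1}{-72396} = - \frac{1}{72396}$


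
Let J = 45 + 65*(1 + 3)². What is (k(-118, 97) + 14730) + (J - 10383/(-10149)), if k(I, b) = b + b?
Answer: 54161908/3383 ≈ 16010.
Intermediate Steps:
J = 1085 (J = 45 + 65*4² = 45 + 65*16 = 45 + 1040 = 1085)
k(I, b) = 2*b
(k(-118, 97) + 14730) + (J - 10383/(-10149)) = (2*97 + 14730) + (1085 - 10383/(-10149)) = (194 + 14730) + (1085 - 10383*(-1/10149)) = 14924 + (1085 + 3461/3383) = 14924 + 3674016/3383 = 54161908/3383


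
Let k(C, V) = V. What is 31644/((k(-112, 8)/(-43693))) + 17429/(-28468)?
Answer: -4920057885011/28468 ≈ -1.7283e+8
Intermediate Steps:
31644/((k(-112, 8)/(-43693))) + 17429/(-28468) = 31644/((8/(-43693))) + 17429/(-28468) = 31644/((8*(-1/43693))) + 17429*(-1/28468) = 31644/(-8/43693) - 17429/28468 = 31644*(-43693/8) - 17429/28468 = -345655323/2 - 17429/28468 = -4920057885011/28468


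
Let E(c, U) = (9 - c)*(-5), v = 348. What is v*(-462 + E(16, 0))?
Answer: -148596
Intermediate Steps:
E(c, U) = -45 + 5*c
v*(-462 + E(16, 0)) = 348*(-462 + (-45 + 5*16)) = 348*(-462 + (-45 + 80)) = 348*(-462 + 35) = 348*(-427) = -148596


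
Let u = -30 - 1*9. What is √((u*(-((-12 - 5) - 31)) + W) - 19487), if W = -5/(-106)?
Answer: 3*I*√26665466/106 ≈ 146.15*I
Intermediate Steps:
u = -39 (u = -30 - 9 = -39)
W = 5/106 (W = -5*(-1/106) = 5/106 ≈ 0.047170)
√((u*(-((-12 - 5) - 31)) + W) - 19487) = √((-(-39)*((-12 - 5) - 31) + 5/106) - 19487) = √((-(-39)*(-17 - 31) + 5/106) - 19487) = √((-(-39)*(-48) + 5/106) - 19487) = √((-39*48 + 5/106) - 19487) = √((-1872 + 5/106) - 19487) = √(-198427/106 - 19487) = √(-2264049/106) = 3*I*√26665466/106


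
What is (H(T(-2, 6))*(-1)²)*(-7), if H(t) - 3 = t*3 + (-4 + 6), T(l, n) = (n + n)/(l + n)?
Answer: -98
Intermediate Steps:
T(l, n) = 2*n/(l + n) (T(l, n) = (2*n)/(l + n) = 2*n/(l + n))
H(t) = 5 + 3*t (H(t) = 3 + (t*3 + (-4 + 6)) = 3 + (3*t + 2) = 3 + (2 + 3*t) = 5 + 3*t)
(H(T(-2, 6))*(-1)²)*(-7) = ((5 + 3*(2*6/(-2 + 6)))*(-1)²)*(-7) = ((5 + 3*(2*6/4))*1)*(-7) = ((5 + 3*(2*6*(¼)))*1)*(-7) = ((5 + 3*3)*1)*(-7) = ((5 + 9)*1)*(-7) = (14*1)*(-7) = 14*(-7) = -98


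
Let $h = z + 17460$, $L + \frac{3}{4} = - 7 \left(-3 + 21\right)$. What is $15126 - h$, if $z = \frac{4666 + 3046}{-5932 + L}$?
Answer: $- \frac{56533642}{24235} \approx -2332.7$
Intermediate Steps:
$L = - \frac{507}{4}$ ($L = - \frac{3}{4} - 7 \left(-3 + 21\right) = - \frac{3}{4} - 126 = - \frac{507}{4} \approx -126.75$)
$z = - \frac{30848}{24235}$ ($z = \frac{4666 + 3046}{-5932 - \frac{507}{4}} = \frac{7712}{- \frac{24235}{4}} = 7712 \left(- \frac{4}{24235}\right) = - \frac{30848}{24235} \approx -1.2729$)
$h = \frac{423112252}{24235}$ ($h = - \frac{30848}{24235} + 17460 = \frac{423112252}{24235} \approx 17459.0$)
$15126 - h = 15126 - \frac{423112252}{24235} = - \frac{56533642}{24235}$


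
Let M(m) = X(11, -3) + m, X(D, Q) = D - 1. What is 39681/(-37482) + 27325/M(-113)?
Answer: -342760931/1286882 ≈ -266.35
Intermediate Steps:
X(D, Q) = -1 + D
M(m) = 10 + m (M(m) = (-1 + 11) + m = 10 + m)
39681/(-37482) + 27325/M(-113) = 39681/(-37482) + 27325/(10 - 113) = 39681*(-1/37482) + 27325/(-103) = -13227/12494 + 27325*(-1/103) = -13227/12494 - 27325/103 = -342760931/1286882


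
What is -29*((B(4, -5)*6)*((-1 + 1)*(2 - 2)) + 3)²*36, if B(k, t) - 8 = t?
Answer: -9396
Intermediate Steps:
B(k, t) = 8 + t
-29*((B(4, -5)*6)*((-1 + 1)*(2 - 2)) + 3)²*36 = -29*(((8 - 5)*6)*((-1 + 1)*(2 - 2)) + 3)²*36 = -29*((3*6)*(0*0) + 3)²*36 = -29*(18*0 + 3)²*36 = -29*(0 + 3)²*36 = -29*3²*36 = -29*9*36 = -261*36 = -9396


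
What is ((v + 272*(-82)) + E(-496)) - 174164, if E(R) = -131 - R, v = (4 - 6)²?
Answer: -196099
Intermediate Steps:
v = 4 (v = (-2)² = 4)
((v + 272*(-82)) + E(-496)) - 174164 = ((4 + 272*(-82)) + (-131 - 1*(-496))) - 174164 = ((4 - 22304) + (-131 + 496)) - 174164 = (-22300 + 365) - 174164 = -21935 - 174164 = -196099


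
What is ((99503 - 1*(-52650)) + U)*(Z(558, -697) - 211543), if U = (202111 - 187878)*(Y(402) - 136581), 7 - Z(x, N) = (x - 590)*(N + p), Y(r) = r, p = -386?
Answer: 477140666326368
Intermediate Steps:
Z(x, N) = 7 - (-590 + x)*(-386 + N) (Z(x, N) = 7 - (x - 590)*(N - 386) = 7 - (-590 + x)*(-386 + N))
U = -1938235707 (U = (202111 - 187878)*(402 - 136581) = 14233*(-136179) = -1938235707)
((99503 - 1*(-52650)) + U)*(Z(558, -697) - 211543) = ((99503 - 1*(-52650)) - 1938235707)*((-227733 + 386*558 + 590*(-697) - 1*(-697)*558) - 211543) = ((99503 + 52650) - 1938235707)*((-227733 + 215388 - 411230 + 388926) - 211543) = (152153 - 1938235707)*(-34649 - 211543) = -1938083554*(-246192) = 477140666326368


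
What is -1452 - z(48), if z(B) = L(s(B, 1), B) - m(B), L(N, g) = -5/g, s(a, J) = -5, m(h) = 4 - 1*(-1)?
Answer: -69451/48 ≈ -1446.9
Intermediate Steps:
m(h) = 5 (m(h) = 4 + 1 = 5)
z(B) = -5 - 5/B (z(B) = -5/B - 1*5 = -5/B - 5 = -5 - 5/B)
-1452 - z(48) = -1452 - (-5 - 5/48) = -1452 - 1*(-245/48) = -1452 + 245/48 = -69451/48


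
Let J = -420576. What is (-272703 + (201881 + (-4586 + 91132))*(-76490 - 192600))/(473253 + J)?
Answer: -77613094133/52677 ≈ -1.4734e+6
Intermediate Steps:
(-272703 + (201881 + (-4586 + 91132))*(-76490 - 192600))/(473253 + J) = (-272703 + (201881 + (-4586 + 91132))*(-76490 - 192600))/(473253 - 420576) = (-272703 + (201881 + 86546)*(-269090))/52677 = (-272703 + 288427*(-269090))*(1/52677) = (-272703 - 77612821430)*(1/52677) = -77613094133*1/52677 = -77613094133/52677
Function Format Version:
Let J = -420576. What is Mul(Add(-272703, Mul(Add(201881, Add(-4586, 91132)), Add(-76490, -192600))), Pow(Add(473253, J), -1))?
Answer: Rational(-77613094133, 52677) ≈ -1.4734e+6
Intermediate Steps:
Mul(Add(-272703, Mul(Add(201881, Add(-4586, 91132)), Add(-76490, -192600))), Pow(Add(473253, J), -1)) = Mul(Add(-272703, Mul(Add(201881, Add(-4586, 91132)), Add(-76490, -192600))), Pow(Add(473253, -420576), -1)) = Mul(Add(-272703, Mul(Add(201881, 86546), -269090)), Pow(52677, -1)) = Mul(Add(-272703, Mul(288427, -269090)), Rational(1, 52677)) = Mul(Add(-272703, -77612821430), Rational(1, 52677)) = Mul(-77613094133, Rational(1, 52677)) = Rational(-77613094133, 52677)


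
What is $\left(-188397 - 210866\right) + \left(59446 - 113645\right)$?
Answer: $-453462$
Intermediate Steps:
$\left(-188397 - 210866\right) + \left(59446 - 113645\right) = -399263 + \left(59446 - 113645\right) = -399263 - 54199 = -453462$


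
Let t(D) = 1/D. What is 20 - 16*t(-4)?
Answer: 24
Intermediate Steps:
20 - 16*t(-4) = 20 - 16/(-4) = 20 - 16*(-1/4) = 20 + 4 = 24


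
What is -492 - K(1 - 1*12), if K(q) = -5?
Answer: -487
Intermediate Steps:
-492 - K(1 - 1*12) = -492 - 1*(-5) = -492 + 5 = -487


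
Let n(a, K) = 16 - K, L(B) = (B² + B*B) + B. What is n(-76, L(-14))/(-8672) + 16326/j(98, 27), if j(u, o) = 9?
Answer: 7865685/4336 ≈ 1814.0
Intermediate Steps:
L(B) = B + 2*B² (L(B) = (B² + B²) + B = 2*B² + B = B + 2*B²)
n(-76, L(-14))/(-8672) + 16326/j(98, 27) = (16 - (-14)*(1 + 2*(-14)))/(-8672) + 16326/9 = (16 - (-14)*(1 - 28))*(-1/8672) + 16326*(⅑) = (16 - (-14)*(-27))*(-1/8672) + 1814 = (16 - 1*378)*(-1/8672) + 1814 = (16 - 378)*(-1/8672) + 1814 = -362*(-1/8672) + 1814 = 181/4336 + 1814 = 7865685/4336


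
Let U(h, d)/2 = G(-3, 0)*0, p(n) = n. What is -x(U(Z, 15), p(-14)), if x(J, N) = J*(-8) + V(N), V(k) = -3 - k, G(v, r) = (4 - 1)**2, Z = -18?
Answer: -11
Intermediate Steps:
G(v, r) = 9 (G(v, r) = 3**2 = 9)
U(h, d) = 0 (U(h, d) = 2*(9*0) = 2*0 = 0)
x(J, N) = -3 - N - 8*J (x(J, N) = J*(-8) + (-3 - N) = -8*J + (-3 - N) = -3 - N - 8*J)
-x(U(Z, 15), p(-14)) = -(-3 - 1*(-14) - 8*0) = -(-3 + 14 + 0) = -1*11 = -11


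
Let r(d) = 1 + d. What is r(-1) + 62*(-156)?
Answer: -9672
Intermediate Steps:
r(-1) + 62*(-156) = (1 - 1) + 62*(-156) = 0 - 9672 = -9672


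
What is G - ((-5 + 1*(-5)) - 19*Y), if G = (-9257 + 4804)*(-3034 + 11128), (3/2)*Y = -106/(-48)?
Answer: -1297531585/36 ≈ -3.6043e+7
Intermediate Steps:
Y = 53/36 (Y = 2*(-106/(-48))/3 = 2*(-106*(-1/48))/3 = (⅔)*(53/24) = 53/36 ≈ 1.4722)
G = -36042582 (G = -4453*8094 = -36042582)
G - ((-5 + 1*(-5)) - 19*Y) = -36042582 - ((-5 + 1*(-5)) - 19*53/36) = -36042582 - ((-5 - 5) - 1007/36) = -36042582 - (-10 - 1007/36) = -36042582 - 1*(-1367/36) = -36042582 + 1367/36 = -1297531585/36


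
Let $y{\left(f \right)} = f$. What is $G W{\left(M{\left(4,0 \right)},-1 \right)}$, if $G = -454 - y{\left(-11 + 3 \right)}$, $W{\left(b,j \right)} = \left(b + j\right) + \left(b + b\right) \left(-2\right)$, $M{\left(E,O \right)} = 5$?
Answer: $7136$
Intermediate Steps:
$W{\left(b,j \right)} = j - 3 b$ ($W{\left(b,j \right)} = \left(b + j\right) + 2 b \left(-2\right) = \left(b + j\right) - 4 b = j - 3 b$)
$G = -446$ ($G = -454 - \left(-11 + 3\right) = -454 - -8 = -454 + 8 = -446$)
$G W{\left(M{\left(4,0 \right)},-1 \right)} = - 446 \left(-1 - 15\right) = \left(-446\right) \left(-16\right) = 7136$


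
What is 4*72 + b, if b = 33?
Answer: 321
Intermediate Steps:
4*72 + b = 4*72 + 33 = 288 + 33 = 321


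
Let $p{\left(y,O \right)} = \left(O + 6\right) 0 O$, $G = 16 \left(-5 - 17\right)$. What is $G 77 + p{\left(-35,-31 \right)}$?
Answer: $-27104$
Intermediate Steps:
$G = -352$ ($G = 16 \left(-22\right) = -352$)
$p{\left(y,O \right)} = 0$ ($p{\left(y,O \right)} = \left(6 + O\right) 0 = 0$)
$G 77 + p{\left(-35,-31 \right)} = \left(-352\right) 77 + 0 = -27104 + 0 = -27104$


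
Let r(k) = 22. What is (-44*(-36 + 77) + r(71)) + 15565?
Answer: 13783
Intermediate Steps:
(-44*(-36 + 77) + r(71)) + 15565 = (-44*(-36 + 77) + 22) + 15565 = (-44*41 + 22) + 15565 = (-1804 + 22) + 15565 = -1782 + 15565 = 13783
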